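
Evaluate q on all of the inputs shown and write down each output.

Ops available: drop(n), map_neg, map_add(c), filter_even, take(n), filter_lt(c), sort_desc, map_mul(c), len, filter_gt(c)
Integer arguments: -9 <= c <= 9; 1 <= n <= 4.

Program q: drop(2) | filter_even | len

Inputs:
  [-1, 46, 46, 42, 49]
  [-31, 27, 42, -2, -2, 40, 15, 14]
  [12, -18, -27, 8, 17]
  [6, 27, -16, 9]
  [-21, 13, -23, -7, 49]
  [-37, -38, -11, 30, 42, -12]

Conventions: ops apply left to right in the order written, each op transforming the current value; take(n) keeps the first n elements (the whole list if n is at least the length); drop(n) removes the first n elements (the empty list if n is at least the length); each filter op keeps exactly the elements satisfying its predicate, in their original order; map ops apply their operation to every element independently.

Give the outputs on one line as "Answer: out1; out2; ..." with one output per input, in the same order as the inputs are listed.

2; 5; 1; 1; 0; 3

Execution, op by op:
  [-1, 46, 46, 42, 49] -> [46, 42, 49] -> [46, 42] -> 2
  [-31, 27, 42, -2, -2, 40, 15, 14] -> [42, -2, -2, 40, 15, 14] -> [42, -2, -2, 40, 14] -> 5
  [12, -18, -27, 8, 17] -> [-27, 8, 17] -> [8] -> 1
  [6, 27, -16, 9] -> [-16, 9] -> [-16] -> 1
  [-21, 13, -23, -7, 49] -> [-23, -7, 49] -> [] -> 0
  [-37, -38, -11, 30, 42, -12] -> [-11, 30, 42, -12] -> [30, 42, -12] -> 3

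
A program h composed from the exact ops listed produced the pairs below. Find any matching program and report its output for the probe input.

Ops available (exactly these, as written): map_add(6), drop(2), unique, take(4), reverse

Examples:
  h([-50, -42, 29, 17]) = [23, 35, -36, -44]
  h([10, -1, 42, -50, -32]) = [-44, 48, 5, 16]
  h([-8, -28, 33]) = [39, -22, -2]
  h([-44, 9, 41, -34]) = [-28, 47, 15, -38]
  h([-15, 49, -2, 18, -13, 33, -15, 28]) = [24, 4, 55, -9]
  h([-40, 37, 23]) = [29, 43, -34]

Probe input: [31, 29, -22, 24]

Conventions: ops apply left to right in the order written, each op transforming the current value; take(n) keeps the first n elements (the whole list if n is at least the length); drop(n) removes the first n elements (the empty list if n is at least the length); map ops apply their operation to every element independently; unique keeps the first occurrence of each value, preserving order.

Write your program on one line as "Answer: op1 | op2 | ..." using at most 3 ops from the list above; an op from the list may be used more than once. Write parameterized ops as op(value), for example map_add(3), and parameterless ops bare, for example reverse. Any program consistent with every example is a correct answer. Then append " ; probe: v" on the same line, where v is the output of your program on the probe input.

take(4) | reverse | map_add(6) ; probe: [30, -16, 35, 37]

Check, running the answer program on each example:
  [-50, -42, 29, 17] -> [-50, -42, 29, 17] -> [17, 29, -42, -50] -> [23, 35, -36, -44]
  [10, -1, 42, -50, -32] -> [10, -1, 42, -50] -> [-50, 42, -1, 10] -> [-44, 48, 5, 16]
  [-8, -28, 33] -> [-8, -28, 33] -> [33, -28, -8] -> [39, -22, -2]
  [-44, 9, 41, -34] -> [-44, 9, 41, -34] -> [-34, 41, 9, -44] -> [-28, 47, 15, -38]
  [-15, 49, -2, 18, -13, 33, -15, 28] -> [-15, 49, -2, 18] -> [18, -2, 49, -15] -> [24, 4, 55, -9]
  [-40, 37, 23] -> [-40, 37, 23] -> [23, 37, -40] -> [29, 43, -34]
  probe: [31, 29, -22, 24] -> [31, 29, -22, 24] -> [24, -22, 29, 31] -> [30, -16, 35, 37]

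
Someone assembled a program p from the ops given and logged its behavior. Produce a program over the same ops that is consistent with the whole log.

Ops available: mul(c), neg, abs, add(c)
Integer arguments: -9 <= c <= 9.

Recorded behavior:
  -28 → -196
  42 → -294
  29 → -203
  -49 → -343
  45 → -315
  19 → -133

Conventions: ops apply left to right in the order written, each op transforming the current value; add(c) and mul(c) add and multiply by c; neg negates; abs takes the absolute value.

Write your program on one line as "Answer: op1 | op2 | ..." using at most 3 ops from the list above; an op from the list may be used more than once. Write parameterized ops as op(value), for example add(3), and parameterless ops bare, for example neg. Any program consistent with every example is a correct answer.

abs | neg | mul(7)

Check, running the answer program on each example:
  -28 -> 28 -> -28 -> -196
  42 -> 42 -> -42 -> -294
  29 -> 29 -> -29 -> -203
  -49 -> 49 -> -49 -> -343
  45 -> 45 -> -45 -> -315
  19 -> 19 -> -19 -> -133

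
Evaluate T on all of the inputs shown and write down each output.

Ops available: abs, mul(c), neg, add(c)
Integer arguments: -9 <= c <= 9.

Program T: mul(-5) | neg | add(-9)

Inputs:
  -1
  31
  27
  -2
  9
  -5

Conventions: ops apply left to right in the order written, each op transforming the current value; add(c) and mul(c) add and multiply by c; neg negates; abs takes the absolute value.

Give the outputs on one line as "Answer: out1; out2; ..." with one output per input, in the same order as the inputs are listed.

-14; 146; 126; -19; 36; -34

Execution, op by op:
  -1 -> 5 -> -5 -> -14
  31 -> -155 -> 155 -> 146
  27 -> -135 -> 135 -> 126
  -2 -> 10 -> -10 -> -19
  9 -> -45 -> 45 -> 36
  -5 -> 25 -> -25 -> -34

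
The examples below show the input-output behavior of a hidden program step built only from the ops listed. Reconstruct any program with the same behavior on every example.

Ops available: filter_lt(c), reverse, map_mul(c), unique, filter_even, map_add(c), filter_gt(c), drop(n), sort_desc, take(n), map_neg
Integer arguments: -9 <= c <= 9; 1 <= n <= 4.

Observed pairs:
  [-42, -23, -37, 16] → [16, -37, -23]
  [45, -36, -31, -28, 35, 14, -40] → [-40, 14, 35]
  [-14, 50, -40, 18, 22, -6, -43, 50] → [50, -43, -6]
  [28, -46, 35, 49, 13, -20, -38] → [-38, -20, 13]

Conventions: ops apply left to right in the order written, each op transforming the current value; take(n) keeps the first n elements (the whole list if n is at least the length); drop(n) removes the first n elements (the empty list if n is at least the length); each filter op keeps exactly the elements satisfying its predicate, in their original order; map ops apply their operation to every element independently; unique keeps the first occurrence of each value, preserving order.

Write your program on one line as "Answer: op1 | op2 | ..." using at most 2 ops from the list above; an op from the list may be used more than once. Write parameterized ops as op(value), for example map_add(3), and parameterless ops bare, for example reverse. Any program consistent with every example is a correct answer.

reverse | take(3)

Check, running the answer program on each example:
  [-42, -23, -37, 16] -> [16, -37, -23, -42] -> [16, -37, -23]
  [45, -36, -31, -28, 35, 14, -40] -> [-40, 14, 35, -28, -31, -36, 45] -> [-40, 14, 35]
  [-14, 50, -40, 18, 22, -6, -43, 50] -> [50, -43, -6, 22, 18, -40, 50, -14] -> [50, -43, -6]
  [28, -46, 35, 49, 13, -20, -38] -> [-38, -20, 13, 49, 35, -46, 28] -> [-38, -20, 13]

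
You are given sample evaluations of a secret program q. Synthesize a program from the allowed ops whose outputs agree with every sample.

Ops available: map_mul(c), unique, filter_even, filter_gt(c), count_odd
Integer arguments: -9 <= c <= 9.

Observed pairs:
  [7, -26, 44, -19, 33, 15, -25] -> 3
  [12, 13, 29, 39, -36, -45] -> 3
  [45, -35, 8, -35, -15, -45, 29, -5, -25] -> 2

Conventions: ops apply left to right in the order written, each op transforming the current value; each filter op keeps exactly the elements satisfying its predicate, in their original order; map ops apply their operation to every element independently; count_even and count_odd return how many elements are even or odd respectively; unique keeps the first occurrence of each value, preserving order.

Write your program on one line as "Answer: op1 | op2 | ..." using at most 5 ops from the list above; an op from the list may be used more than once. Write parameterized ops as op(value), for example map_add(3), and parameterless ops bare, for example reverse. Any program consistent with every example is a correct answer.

filter_gt(-3) | map_mul(5) | map_mul(-5) | count_odd

Check, running the answer program on each example:
  [7, -26, 44, -19, 33, 15, -25] -> [7, 44, 33, 15] -> [35, 220, 165, 75] -> [-175, -1100, -825, -375] -> 3
  [12, 13, 29, 39, -36, -45] -> [12, 13, 29, 39] -> [60, 65, 145, 195] -> [-300, -325, -725, -975] -> 3
  [45, -35, 8, -35, -15, -45, 29, -5, -25] -> [45, 8, 29] -> [225, 40, 145] -> [-1125, -200, -725] -> 2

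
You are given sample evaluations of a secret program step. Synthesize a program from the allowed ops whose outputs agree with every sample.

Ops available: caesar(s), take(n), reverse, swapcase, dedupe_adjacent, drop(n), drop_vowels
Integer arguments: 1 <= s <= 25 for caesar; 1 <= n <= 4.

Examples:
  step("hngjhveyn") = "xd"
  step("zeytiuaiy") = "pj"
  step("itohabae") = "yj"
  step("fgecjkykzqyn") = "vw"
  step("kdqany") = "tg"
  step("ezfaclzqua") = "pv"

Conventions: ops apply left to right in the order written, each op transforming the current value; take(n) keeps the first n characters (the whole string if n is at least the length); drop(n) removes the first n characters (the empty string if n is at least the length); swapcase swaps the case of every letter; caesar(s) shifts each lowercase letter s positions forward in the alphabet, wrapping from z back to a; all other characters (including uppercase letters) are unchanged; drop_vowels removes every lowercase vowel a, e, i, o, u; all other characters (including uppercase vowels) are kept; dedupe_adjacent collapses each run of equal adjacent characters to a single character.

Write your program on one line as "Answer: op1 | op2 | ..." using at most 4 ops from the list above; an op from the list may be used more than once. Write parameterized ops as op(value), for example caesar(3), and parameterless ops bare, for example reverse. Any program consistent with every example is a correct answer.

caesar(3) | caesar(13) | drop_vowels | take(2)

Check, running the answer program on each example:
  "hngjhveyn" -> "kqjmkyhbq" -> "xdwzxluod" -> "xdwzxld" -> "xd"
  "zeytiuaiy" -> "chbwlxdlb" -> "puojykqyo" -> "pjykqy" -> "pj"
  "itohabae" -> "lwrkdedh" -> "yjexqrqu" -> "yjxqrq" -> "yj"
  "fgecjkykzqyn" -> "ijhfmnbnctbq" -> "vwuszaoapgod" -> "vwszpgd" -> "vw"
  "kdqany" -> "ngtdqb" -> "atgqdo" -> "tgqd" -> "tg"
  "ezfaclzqua" -> "hcidfoctxd" -> "upvqsbpgkq" -> "pvqsbpgkq" -> "pv"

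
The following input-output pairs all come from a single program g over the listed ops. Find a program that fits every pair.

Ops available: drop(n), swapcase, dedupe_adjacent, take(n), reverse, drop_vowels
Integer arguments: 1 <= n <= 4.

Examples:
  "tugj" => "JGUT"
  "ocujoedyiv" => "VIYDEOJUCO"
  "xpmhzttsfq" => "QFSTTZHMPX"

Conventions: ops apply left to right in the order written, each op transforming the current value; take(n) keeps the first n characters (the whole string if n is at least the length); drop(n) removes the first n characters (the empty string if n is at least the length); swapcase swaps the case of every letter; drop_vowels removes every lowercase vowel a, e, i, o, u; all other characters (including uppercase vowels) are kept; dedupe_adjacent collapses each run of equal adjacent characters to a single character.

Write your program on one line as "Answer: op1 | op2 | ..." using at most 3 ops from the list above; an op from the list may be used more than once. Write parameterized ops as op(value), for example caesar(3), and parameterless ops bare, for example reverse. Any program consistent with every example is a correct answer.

swapcase | reverse

Check, running the answer program on each example:
  "tugj" -> "TUGJ" -> "JGUT"
  "ocujoedyiv" -> "OCUJOEDYIV" -> "VIYDEOJUCO"
  "xpmhzttsfq" -> "XPMHZTTSFQ" -> "QFSTTZHMPX"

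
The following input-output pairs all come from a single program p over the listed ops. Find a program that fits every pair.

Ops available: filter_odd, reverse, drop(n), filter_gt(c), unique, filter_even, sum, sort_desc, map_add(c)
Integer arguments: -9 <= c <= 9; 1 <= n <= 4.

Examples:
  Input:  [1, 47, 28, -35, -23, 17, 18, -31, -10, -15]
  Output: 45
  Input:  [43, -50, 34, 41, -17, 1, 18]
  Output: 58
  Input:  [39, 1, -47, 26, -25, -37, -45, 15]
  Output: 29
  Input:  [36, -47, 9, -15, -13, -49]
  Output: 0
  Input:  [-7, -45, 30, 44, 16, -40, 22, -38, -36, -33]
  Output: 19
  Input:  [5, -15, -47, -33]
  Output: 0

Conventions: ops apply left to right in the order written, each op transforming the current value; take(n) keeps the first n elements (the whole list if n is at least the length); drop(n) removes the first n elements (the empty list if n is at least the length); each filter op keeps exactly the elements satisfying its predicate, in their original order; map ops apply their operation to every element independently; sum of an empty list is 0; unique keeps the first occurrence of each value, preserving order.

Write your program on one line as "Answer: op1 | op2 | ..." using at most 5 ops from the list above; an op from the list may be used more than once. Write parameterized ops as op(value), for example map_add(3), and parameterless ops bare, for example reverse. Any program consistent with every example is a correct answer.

drop(2) | map_add(3) | filter_odd | sum

Check, running the answer program on each example:
  [1, 47, 28, -35, -23, 17, 18, -31, -10, -15] -> [28, -35, -23, 17, 18, -31, -10, -15] -> [31, -32, -20, 20, 21, -28, -7, -12] -> [31, 21, -7] -> 45
  [43, -50, 34, 41, -17, 1, 18] -> [34, 41, -17, 1, 18] -> [37, 44, -14, 4, 21] -> [37, 21] -> 58
  [39, 1, -47, 26, -25, -37, -45, 15] -> [-47, 26, -25, -37, -45, 15] -> [-44, 29, -22, -34, -42, 18] -> [29] -> 29
  [36, -47, 9, -15, -13, -49] -> [9, -15, -13, -49] -> [12, -12, -10, -46] -> [] -> 0
  [-7, -45, 30, 44, 16, -40, 22, -38, -36, -33] -> [30, 44, 16, -40, 22, -38, -36, -33] -> [33, 47, 19, -37, 25, -35, -33, -30] -> [33, 47, 19, -37, 25, -35, -33] -> 19
  [5, -15, -47, -33] -> [-47, -33] -> [-44, -30] -> [] -> 0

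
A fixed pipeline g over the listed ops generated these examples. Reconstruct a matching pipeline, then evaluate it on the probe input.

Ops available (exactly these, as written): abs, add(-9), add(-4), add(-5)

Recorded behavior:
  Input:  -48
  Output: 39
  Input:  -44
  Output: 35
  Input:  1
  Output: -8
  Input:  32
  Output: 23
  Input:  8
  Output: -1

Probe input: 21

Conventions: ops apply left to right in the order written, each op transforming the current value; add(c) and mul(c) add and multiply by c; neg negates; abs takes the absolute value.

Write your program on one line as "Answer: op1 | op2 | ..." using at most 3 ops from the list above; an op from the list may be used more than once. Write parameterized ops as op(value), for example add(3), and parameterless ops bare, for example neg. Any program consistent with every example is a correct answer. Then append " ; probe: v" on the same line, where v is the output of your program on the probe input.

abs | add(-9) ; probe: 12

Check, running the answer program on each example:
  -48 -> 48 -> 39
  -44 -> 44 -> 35
  1 -> 1 -> -8
  32 -> 32 -> 23
  8 -> 8 -> -1
  probe: 21 -> 21 -> 12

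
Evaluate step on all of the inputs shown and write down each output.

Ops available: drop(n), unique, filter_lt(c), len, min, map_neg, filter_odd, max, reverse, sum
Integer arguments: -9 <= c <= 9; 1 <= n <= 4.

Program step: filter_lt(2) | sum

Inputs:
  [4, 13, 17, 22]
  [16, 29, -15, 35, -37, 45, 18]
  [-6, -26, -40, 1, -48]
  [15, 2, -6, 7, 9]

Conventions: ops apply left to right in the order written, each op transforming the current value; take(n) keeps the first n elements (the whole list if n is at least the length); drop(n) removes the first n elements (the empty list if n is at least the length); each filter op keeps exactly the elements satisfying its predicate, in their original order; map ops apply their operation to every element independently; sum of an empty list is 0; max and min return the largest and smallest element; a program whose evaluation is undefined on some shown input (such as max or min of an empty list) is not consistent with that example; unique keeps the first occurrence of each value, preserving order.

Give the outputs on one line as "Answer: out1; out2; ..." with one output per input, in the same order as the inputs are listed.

0; -52; -119; -6

Execution, op by op:
  [4, 13, 17, 22] -> [] -> 0
  [16, 29, -15, 35, -37, 45, 18] -> [-15, -37] -> -52
  [-6, -26, -40, 1, -48] -> [-6, -26, -40, 1, -48] -> -119
  [15, 2, -6, 7, 9] -> [-6] -> -6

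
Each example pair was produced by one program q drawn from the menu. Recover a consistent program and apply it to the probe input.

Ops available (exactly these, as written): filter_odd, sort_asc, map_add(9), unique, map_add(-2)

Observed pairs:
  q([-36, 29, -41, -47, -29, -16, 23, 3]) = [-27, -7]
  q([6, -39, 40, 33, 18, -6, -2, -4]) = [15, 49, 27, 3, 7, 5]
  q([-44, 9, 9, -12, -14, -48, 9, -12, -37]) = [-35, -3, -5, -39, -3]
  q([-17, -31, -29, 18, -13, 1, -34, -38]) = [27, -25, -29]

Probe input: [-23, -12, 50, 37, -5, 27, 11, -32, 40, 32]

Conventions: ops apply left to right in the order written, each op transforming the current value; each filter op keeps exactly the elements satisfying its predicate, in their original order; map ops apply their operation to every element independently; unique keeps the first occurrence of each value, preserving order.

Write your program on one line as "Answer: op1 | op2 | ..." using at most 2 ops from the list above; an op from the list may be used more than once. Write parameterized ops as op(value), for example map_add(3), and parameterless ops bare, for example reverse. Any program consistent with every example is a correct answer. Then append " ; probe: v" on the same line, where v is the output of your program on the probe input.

map_add(9) | filter_odd ; probe: [-3, 59, -23, 49, 41]

Check, running the answer program on each example:
  [-36, 29, -41, -47, -29, -16, 23, 3] -> [-27, 38, -32, -38, -20, -7, 32, 12] -> [-27, -7]
  [6, -39, 40, 33, 18, -6, -2, -4] -> [15, -30, 49, 42, 27, 3, 7, 5] -> [15, 49, 27, 3, 7, 5]
  [-44, 9, 9, -12, -14, -48, 9, -12, -37] -> [-35, 18, 18, -3, -5, -39, 18, -3, -28] -> [-35, -3, -5, -39, -3]
  [-17, -31, -29, 18, -13, 1, -34, -38] -> [-8, -22, -20, 27, -4, 10, -25, -29] -> [27, -25, -29]
  probe: [-23, -12, 50, 37, -5, 27, 11, -32, 40, 32] -> [-14, -3, 59, 46, 4, 36, 20, -23, 49, 41] -> [-3, 59, -23, 49, 41]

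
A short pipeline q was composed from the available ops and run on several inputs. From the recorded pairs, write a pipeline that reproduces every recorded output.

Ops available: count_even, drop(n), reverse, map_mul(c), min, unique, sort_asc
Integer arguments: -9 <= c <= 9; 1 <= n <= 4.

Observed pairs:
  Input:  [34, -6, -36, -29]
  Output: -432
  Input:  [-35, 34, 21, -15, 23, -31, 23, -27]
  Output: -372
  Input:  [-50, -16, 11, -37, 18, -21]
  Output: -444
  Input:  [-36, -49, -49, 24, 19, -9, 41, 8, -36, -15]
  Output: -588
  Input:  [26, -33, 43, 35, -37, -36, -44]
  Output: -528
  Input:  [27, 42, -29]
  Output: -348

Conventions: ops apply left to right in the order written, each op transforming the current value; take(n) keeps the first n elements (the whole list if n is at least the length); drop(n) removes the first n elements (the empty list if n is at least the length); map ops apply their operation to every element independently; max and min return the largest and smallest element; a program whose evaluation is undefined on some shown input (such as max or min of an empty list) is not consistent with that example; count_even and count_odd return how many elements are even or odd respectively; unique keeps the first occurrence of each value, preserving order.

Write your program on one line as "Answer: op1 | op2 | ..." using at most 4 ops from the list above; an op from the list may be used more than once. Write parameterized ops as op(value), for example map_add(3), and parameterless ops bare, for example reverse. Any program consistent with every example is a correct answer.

map_mul(-3) | drop(2) | map_mul(-4) | min

Check, running the answer program on each example:
  [34, -6, -36, -29] -> [-102, 18, 108, 87] -> [108, 87] -> [-432, -348] -> -432
  [-35, 34, 21, -15, 23, -31, 23, -27] -> [105, -102, -63, 45, -69, 93, -69, 81] -> [-63, 45, -69, 93, -69, 81] -> [252, -180, 276, -372, 276, -324] -> -372
  [-50, -16, 11, -37, 18, -21] -> [150, 48, -33, 111, -54, 63] -> [-33, 111, -54, 63] -> [132, -444, 216, -252] -> -444
  [-36, -49, -49, 24, 19, -9, 41, 8, -36, -15] -> [108, 147, 147, -72, -57, 27, -123, -24, 108, 45] -> [147, -72, -57, 27, -123, -24, 108, 45] -> [-588, 288, 228, -108, 492, 96, -432, -180] -> -588
  [26, -33, 43, 35, -37, -36, -44] -> [-78, 99, -129, -105, 111, 108, 132] -> [-129, -105, 111, 108, 132] -> [516, 420, -444, -432, -528] -> -528
  [27, 42, -29] -> [-81, -126, 87] -> [87] -> [-348] -> -348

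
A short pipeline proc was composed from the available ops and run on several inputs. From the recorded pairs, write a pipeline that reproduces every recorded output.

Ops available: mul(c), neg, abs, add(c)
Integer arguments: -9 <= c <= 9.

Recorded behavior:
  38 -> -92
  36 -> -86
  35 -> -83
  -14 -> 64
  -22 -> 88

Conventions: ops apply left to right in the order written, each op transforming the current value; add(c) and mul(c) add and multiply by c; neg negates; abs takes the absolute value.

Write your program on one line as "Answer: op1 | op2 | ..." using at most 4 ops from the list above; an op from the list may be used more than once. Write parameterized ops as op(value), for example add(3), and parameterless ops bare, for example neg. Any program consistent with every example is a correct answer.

add(-9) | mul(-3) | add(-5)

Check, running the answer program on each example:
  38 -> 29 -> -87 -> -92
  36 -> 27 -> -81 -> -86
  35 -> 26 -> -78 -> -83
  -14 -> -23 -> 69 -> 64
  -22 -> -31 -> 93 -> 88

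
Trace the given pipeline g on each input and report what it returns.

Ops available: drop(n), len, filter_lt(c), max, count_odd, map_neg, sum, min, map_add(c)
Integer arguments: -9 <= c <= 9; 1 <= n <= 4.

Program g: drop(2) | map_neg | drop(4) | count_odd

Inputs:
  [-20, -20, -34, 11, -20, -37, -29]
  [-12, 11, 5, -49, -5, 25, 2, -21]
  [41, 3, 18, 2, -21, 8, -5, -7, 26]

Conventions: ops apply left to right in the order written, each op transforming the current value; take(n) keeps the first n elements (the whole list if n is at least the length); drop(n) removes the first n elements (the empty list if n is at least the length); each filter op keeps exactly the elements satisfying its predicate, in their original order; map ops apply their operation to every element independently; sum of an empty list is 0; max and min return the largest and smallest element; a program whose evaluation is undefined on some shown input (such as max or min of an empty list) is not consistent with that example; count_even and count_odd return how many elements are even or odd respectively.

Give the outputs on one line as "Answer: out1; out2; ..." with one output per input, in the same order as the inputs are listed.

Execution, op by op:
  [-20, -20, -34, 11, -20, -37, -29] -> [-34, 11, -20, -37, -29] -> [34, -11, 20, 37, 29] -> [29] -> 1
  [-12, 11, 5, -49, -5, 25, 2, -21] -> [5, -49, -5, 25, 2, -21] -> [-5, 49, 5, -25, -2, 21] -> [-2, 21] -> 1
  [41, 3, 18, 2, -21, 8, -5, -7, 26] -> [18, 2, -21, 8, -5, -7, 26] -> [-18, -2, 21, -8, 5, 7, -26] -> [5, 7, -26] -> 2

1; 1; 2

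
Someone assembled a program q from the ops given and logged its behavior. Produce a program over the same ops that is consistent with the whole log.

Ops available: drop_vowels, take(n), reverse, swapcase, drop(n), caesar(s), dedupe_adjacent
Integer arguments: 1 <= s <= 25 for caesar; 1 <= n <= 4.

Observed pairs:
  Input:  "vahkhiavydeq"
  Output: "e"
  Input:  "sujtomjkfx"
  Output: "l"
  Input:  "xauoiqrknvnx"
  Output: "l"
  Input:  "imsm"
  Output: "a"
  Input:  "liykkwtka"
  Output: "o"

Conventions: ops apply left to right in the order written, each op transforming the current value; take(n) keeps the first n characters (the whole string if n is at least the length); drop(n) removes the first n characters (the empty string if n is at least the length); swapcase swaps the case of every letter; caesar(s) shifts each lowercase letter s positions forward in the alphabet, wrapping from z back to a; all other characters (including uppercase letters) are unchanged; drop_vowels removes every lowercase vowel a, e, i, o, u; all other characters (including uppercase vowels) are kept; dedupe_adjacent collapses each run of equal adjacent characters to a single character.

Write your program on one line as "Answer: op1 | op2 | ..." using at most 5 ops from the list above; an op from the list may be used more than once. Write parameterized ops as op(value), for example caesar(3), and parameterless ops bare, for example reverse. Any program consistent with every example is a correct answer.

drop(3) | reverse | caesar(14) | dedupe_adjacent | take(1)

Check, running the answer program on each example:
  "vahkhiavydeq" -> "khiavydeq" -> "qedyvaihk" -> "esrmjowvy" -> "esrmjowvy" -> "e"
  "sujtomjkfx" -> "tomjkfx" -> "xfkjmot" -> "ltyxach" -> "ltyxach" -> "l"
  "xauoiqrknvnx" -> "oiqrknvnx" -> "xnvnkrqio" -> "lbjbyfewc" -> "lbjbyfewc" -> "l"
  "imsm" -> "m" -> "m" -> "a" -> "a" -> "a"
  "liykkwtka" -> "kkwtka" -> "aktwkk" -> "oyhkyy" -> "oyhky" -> "o"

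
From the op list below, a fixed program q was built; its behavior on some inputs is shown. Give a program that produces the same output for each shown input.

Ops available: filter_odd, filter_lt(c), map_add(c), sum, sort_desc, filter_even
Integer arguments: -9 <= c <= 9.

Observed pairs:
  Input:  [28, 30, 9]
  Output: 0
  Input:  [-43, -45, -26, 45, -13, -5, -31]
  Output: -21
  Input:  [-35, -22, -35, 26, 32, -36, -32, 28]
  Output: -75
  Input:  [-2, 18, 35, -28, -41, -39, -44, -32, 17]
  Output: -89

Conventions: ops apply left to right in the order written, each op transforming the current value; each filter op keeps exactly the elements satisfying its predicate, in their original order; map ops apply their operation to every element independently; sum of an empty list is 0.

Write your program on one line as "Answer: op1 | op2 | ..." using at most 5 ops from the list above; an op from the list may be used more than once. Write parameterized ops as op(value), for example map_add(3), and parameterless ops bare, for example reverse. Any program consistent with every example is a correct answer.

filter_even | map_add(5) | filter_lt(-4) | sum

Check, running the answer program on each example:
  [28, 30, 9] -> [28, 30] -> [33, 35] -> [] -> 0
  [-43, -45, -26, 45, -13, -5, -31] -> [-26] -> [-21] -> [-21] -> -21
  [-35, -22, -35, 26, 32, -36, -32, 28] -> [-22, 26, 32, -36, -32, 28] -> [-17, 31, 37, -31, -27, 33] -> [-17, -31, -27] -> -75
  [-2, 18, 35, -28, -41, -39, -44, -32, 17] -> [-2, 18, -28, -44, -32] -> [3, 23, -23, -39, -27] -> [-23, -39, -27] -> -89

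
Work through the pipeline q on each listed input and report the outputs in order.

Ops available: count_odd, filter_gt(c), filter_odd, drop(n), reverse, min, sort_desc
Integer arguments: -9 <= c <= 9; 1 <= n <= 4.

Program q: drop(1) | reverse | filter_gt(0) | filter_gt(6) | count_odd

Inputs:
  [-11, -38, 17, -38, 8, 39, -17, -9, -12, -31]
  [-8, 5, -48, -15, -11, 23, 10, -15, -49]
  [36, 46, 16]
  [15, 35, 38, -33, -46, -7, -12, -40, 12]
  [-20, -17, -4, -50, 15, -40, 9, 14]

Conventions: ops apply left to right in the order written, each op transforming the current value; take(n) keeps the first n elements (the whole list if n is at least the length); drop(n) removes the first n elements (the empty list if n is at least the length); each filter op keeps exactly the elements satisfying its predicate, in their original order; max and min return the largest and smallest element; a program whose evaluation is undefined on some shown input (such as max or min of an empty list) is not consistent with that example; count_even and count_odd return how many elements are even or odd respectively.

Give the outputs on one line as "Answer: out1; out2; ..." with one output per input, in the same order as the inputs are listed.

Execution, op by op:
  [-11, -38, 17, -38, 8, 39, -17, -9, -12, -31] -> [-38, 17, -38, 8, 39, -17, -9, -12, -31] -> [-31, -12, -9, -17, 39, 8, -38, 17, -38] -> [39, 8, 17] -> [39, 8, 17] -> 2
  [-8, 5, -48, -15, -11, 23, 10, -15, -49] -> [5, -48, -15, -11, 23, 10, -15, -49] -> [-49, -15, 10, 23, -11, -15, -48, 5] -> [10, 23, 5] -> [10, 23] -> 1
  [36, 46, 16] -> [46, 16] -> [16, 46] -> [16, 46] -> [16, 46] -> 0
  [15, 35, 38, -33, -46, -7, -12, -40, 12] -> [35, 38, -33, -46, -7, -12, -40, 12] -> [12, -40, -12, -7, -46, -33, 38, 35] -> [12, 38, 35] -> [12, 38, 35] -> 1
  [-20, -17, -4, -50, 15, -40, 9, 14] -> [-17, -4, -50, 15, -40, 9, 14] -> [14, 9, -40, 15, -50, -4, -17] -> [14, 9, 15] -> [14, 9, 15] -> 2

2; 1; 0; 1; 2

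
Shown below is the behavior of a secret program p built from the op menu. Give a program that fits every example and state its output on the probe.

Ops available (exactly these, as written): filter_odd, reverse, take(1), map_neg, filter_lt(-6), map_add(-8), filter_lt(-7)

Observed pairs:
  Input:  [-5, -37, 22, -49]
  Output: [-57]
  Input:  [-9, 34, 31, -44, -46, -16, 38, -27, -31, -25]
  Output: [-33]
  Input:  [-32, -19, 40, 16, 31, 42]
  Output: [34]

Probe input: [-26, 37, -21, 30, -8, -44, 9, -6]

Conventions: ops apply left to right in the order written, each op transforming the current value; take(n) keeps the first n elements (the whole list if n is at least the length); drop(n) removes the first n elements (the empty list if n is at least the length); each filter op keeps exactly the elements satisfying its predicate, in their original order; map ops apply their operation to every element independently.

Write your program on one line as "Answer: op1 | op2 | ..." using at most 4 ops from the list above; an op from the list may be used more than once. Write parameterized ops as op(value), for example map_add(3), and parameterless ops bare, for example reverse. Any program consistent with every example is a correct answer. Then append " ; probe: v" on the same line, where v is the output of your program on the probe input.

reverse | take(1) | map_add(-8) ; probe: [-14]

Check, running the answer program on each example:
  [-5, -37, 22, -49] -> [-49, 22, -37, -5] -> [-49] -> [-57]
  [-9, 34, 31, -44, -46, -16, 38, -27, -31, -25] -> [-25, -31, -27, 38, -16, -46, -44, 31, 34, -9] -> [-25] -> [-33]
  [-32, -19, 40, 16, 31, 42] -> [42, 31, 16, 40, -19, -32] -> [42] -> [34]
  probe: [-26, 37, -21, 30, -8, -44, 9, -6] -> [-6, 9, -44, -8, 30, -21, 37, -26] -> [-6] -> [-14]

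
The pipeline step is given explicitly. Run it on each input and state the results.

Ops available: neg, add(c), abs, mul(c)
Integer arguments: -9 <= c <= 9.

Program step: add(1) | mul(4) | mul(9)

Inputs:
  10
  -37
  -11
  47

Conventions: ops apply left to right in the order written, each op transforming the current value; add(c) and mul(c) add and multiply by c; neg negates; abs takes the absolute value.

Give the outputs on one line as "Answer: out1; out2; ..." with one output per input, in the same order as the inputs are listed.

Execution, op by op:
  10 -> 11 -> 44 -> 396
  -37 -> -36 -> -144 -> -1296
  -11 -> -10 -> -40 -> -360
  47 -> 48 -> 192 -> 1728

396; -1296; -360; 1728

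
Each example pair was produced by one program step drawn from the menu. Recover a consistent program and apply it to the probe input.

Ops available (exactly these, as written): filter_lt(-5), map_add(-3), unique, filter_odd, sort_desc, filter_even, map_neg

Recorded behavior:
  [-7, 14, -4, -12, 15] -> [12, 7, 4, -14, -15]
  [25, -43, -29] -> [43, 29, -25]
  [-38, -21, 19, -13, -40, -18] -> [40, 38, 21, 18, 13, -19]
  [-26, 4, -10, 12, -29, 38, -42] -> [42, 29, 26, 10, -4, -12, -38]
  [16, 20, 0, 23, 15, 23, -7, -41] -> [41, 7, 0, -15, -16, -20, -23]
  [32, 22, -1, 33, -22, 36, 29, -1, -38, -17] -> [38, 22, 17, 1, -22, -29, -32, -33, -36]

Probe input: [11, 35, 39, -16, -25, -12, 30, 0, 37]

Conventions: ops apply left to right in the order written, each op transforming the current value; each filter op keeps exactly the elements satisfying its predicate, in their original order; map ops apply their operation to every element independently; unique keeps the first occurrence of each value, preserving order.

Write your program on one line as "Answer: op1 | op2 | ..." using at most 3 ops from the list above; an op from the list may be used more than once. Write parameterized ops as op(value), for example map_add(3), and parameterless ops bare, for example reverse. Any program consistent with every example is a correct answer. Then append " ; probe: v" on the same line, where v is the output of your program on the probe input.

map_neg | sort_desc | unique ; probe: [25, 16, 12, 0, -11, -30, -35, -37, -39]

Check, running the answer program on each example:
  [-7, 14, -4, -12, 15] -> [7, -14, 4, 12, -15] -> [12, 7, 4, -14, -15] -> [12, 7, 4, -14, -15]
  [25, -43, -29] -> [-25, 43, 29] -> [43, 29, -25] -> [43, 29, -25]
  [-38, -21, 19, -13, -40, -18] -> [38, 21, -19, 13, 40, 18] -> [40, 38, 21, 18, 13, -19] -> [40, 38, 21, 18, 13, -19]
  [-26, 4, -10, 12, -29, 38, -42] -> [26, -4, 10, -12, 29, -38, 42] -> [42, 29, 26, 10, -4, -12, -38] -> [42, 29, 26, 10, -4, -12, -38]
  [16, 20, 0, 23, 15, 23, -7, -41] -> [-16, -20, 0, -23, -15, -23, 7, 41] -> [41, 7, 0, -15, -16, -20, -23, -23] -> [41, 7, 0, -15, -16, -20, -23]
  [32, 22, -1, 33, -22, 36, 29, -1, -38, -17] -> [-32, -22, 1, -33, 22, -36, -29, 1, 38, 17] -> [38, 22, 17, 1, 1, -22, -29, -32, -33, -36] -> [38, 22, 17, 1, -22, -29, -32, -33, -36]
  probe: [11, 35, 39, -16, -25, -12, 30, 0, 37] -> [-11, -35, -39, 16, 25, 12, -30, 0, -37] -> [25, 16, 12, 0, -11, -30, -35, -37, -39] -> [25, 16, 12, 0, -11, -30, -35, -37, -39]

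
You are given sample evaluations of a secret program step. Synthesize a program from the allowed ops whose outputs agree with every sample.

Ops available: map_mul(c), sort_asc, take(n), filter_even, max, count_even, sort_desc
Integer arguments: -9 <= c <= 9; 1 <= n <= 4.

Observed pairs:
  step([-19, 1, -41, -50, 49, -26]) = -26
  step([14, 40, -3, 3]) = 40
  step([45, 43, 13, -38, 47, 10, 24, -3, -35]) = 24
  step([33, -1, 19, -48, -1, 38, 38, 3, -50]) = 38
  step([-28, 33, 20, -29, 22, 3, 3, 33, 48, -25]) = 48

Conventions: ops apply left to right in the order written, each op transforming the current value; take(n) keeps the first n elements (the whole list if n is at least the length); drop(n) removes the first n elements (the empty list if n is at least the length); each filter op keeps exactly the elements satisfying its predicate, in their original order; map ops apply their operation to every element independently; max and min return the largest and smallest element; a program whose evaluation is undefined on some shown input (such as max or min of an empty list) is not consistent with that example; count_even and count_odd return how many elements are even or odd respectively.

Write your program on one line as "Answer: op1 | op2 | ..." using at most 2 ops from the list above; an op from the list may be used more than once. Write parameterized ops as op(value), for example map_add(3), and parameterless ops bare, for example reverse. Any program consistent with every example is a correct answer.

filter_even | max

Check, running the answer program on each example:
  [-19, 1, -41, -50, 49, -26] -> [-50, -26] -> -26
  [14, 40, -3, 3] -> [14, 40] -> 40
  [45, 43, 13, -38, 47, 10, 24, -3, -35] -> [-38, 10, 24] -> 24
  [33, -1, 19, -48, -1, 38, 38, 3, -50] -> [-48, 38, 38, -50] -> 38
  [-28, 33, 20, -29, 22, 3, 3, 33, 48, -25] -> [-28, 20, 22, 48] -> 48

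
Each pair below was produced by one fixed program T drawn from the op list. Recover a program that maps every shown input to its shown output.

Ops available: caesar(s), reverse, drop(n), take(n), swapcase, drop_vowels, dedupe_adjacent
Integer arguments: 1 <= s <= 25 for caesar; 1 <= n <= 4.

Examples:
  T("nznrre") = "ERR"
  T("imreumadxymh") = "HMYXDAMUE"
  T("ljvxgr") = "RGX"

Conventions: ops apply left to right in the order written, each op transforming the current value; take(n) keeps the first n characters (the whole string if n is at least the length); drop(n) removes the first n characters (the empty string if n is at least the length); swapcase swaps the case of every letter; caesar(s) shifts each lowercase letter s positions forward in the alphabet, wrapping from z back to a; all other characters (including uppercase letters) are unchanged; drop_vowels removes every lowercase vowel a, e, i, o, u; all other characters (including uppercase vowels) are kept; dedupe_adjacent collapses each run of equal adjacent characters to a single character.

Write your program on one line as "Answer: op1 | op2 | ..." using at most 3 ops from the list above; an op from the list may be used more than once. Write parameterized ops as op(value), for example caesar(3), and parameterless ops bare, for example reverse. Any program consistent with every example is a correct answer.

drop(3) | reverse | swapcase

Check, running the answer program on each example:
  "nznrre" -> "rre" -> "err" -> "ERR"
  "imreumadxymh" -> "eumadxymh" -> "hmyxdamue" -> "HMYXDAMUE"
  "ljvxgr" -> "xgr" -> "rgx" -> "RGX"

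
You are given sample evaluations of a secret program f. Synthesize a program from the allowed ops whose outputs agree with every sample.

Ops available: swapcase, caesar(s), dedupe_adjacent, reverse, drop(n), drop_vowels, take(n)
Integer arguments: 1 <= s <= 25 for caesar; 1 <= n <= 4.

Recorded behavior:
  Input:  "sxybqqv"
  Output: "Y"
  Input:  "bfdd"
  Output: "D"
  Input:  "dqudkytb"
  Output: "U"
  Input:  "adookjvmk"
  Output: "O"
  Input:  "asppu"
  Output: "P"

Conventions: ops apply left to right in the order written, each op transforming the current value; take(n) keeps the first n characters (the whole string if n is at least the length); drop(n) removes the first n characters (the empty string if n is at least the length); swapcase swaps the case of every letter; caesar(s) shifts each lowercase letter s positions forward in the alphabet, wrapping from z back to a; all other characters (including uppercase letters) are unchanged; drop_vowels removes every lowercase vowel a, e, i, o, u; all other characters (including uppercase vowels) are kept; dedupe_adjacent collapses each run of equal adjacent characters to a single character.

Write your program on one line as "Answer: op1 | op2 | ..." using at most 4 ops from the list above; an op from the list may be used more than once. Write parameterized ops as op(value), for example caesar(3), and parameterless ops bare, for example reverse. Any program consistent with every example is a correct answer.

dedupe_adjacent | swapcase | drop(2) | take(1)

Check, running the answer program on each example:
  "sxybqqv" -> "sxybqv" -> "SXYBQV" -> "YBQV" -> "Y"
  "bfdd" -> "bfd" -> "BFD" -> "D" -> "D"
  "dqudkytb" -> "dqudkytb" -> "DQUDKYTB" -> "UDKYTB" -> "U"
  "adookjvmk" -> "adokjvmk" -> "ADOKJVMK" -> "OKJVMK" -> "O"
  "asppu" -> "aspu" -> "ASPU" -> "PU" -> "P"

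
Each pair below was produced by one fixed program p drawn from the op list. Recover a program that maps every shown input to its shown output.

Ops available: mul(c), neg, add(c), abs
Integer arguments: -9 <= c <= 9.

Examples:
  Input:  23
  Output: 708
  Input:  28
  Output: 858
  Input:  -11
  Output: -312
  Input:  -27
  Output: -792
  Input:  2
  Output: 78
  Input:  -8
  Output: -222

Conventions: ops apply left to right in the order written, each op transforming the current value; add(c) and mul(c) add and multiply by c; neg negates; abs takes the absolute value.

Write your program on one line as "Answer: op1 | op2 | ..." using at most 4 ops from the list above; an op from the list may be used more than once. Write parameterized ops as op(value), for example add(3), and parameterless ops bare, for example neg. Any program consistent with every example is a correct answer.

mul(-5) | add(-1) | add(-2) | mul(-6)

Check, running the answer program on each example:
  23 -> -115 -> -116 -> -118 -> 708
  28 -> -140 -> -141 -> -143 -> 858
  -11 -> 55 -> 54 -> 52 -> -312
  -27 -> 135 -> 134 -> 132 -> -792
  2 -> -10 -> -11 -> -13 -> 78
  -8 -> 40 -> 39 -> 37 -> -222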